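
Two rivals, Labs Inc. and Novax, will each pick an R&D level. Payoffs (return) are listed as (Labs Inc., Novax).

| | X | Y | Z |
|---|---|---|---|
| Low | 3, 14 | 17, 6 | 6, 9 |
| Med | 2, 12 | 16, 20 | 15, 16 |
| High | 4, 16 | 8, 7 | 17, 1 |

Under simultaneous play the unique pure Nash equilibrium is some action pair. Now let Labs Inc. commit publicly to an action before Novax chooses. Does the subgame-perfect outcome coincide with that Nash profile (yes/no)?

no

Work backward from Novax's decision.
- Low: BR = X, leader payoff 3.
- Med: BR = Y, leader payoff 16.
- High: BR = X, leader payoff 4.
Maximizing over 3, 16, 4, Labs Inc. chooses Med. Subgame-perfect outcome: (Med, Y) with payoffs (16, 20).
For the simultaneous game, intersect best replies.
Labs Inc.'s best replies: X→High; Y→Low; Z→High.
Novax's best replies: Low→X; Med→Y; High→X.
Only (High, X) has each player best-responding; Nash payoffs (4, 16).
Sequential outcome (Med, Y) differs from the Nash profile (High, X).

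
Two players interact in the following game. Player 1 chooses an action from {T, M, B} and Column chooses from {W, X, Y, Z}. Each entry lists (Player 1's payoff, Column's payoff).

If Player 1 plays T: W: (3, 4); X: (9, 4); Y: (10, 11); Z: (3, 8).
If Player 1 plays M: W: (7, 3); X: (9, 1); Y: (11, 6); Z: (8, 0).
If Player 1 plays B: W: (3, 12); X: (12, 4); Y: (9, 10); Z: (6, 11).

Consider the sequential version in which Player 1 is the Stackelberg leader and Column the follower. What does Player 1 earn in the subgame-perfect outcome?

11

Solve by backward induction (Player 1 leads).
- T: BR = Y, leader payoff 10.
- M: BR = Y, leader payoff 11.
- B: BR = W, leader payoff 3.
Among 10, 11, 3, the best is 11 at M. Subgame-perfect outcome: (M, Y) with payoffs (11, 6).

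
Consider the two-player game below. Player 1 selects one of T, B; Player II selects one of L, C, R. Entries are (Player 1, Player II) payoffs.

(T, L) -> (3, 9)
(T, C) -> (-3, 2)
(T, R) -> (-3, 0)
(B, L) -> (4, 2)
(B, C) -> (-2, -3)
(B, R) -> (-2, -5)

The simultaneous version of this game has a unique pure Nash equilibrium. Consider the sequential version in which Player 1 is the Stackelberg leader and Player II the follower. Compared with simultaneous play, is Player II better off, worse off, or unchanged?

unchanged

Backward induction with Player 1 moving first.
- T → Player II plays L (best of 9, 2, 0); Player 1 gets 3.
- B → Player II plays L (best of 2, -3, -5); Player 1 gets 4.
Player 1's induced payoffs are 3, 4, so Player 1 commits to B. Subgame-perfect outcome: (B, L) with payoffs (4, 2).
Now find the simultaneous Nash equilibrium.
Player 1's best replies: L→B; C→B; R→B.
Player II's best replies: T→L; B→L.
Only (B, L) has each player best-responding; Nash payoffs (4, 2).
Player II earns 2 sequentially versus 2 at the Nash outcome: unchanged.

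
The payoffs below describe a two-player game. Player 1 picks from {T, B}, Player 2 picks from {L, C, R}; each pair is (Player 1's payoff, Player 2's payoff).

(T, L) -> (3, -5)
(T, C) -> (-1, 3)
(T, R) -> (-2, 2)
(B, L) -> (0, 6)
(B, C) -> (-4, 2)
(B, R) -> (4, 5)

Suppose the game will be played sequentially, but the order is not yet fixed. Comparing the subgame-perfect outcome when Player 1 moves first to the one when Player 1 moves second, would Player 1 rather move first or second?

second

If Player 1 leads: Player 2's best replies are T→C, B→L; Player 1's induced payoffs -1, 0; outcome (B, L), payoffs (0, 6).
If Player 2 leads: Player 1's best replies are L→T, C→T, R→B; Player 2's induced payoffs -5, 3, 5; outcome (B, R), payoffs (4, 5).
Player 1 gets 0 moving first and 4 moving second, so Player 1 prefers to move second.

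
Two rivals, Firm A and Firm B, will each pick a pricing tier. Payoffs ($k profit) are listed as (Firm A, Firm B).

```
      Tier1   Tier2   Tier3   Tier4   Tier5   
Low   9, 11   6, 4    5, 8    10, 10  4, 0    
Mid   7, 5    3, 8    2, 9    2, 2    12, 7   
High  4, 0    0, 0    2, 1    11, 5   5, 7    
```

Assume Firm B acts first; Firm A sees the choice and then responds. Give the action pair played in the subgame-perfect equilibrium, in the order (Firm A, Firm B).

(Low, Tier1)

Solve by backward induction (Firm B leads).
- Tier1: BR = Low, leader payoff 11.
- Tier2: BR = Low, leader payoff 4.
- Tier3: BR = Low, leader payoff 8.
- Tier4: BR = High, leader payoff 5.
- Tier5: BR = Mid, leader payoff 7.
Among 11, 4, 8, 5, 7, the best is 11 at Tier1. Subgame-perfect outcome: (Low, Tier1) with payoffs (9, 11).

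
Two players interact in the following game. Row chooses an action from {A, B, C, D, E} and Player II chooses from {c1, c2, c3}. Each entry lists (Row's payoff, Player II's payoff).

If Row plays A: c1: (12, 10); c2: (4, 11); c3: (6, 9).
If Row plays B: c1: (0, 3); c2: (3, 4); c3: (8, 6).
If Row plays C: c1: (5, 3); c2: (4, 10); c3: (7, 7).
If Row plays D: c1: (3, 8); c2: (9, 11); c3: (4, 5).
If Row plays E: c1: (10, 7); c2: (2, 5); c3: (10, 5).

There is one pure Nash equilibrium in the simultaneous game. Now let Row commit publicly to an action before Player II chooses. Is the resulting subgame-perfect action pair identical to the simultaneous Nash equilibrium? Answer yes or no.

no

Work backward from Player II's decision.
- A → Player II plays c2 (best of 10, 11, 9); Row gets 4.
- B → Player II plays c3 (best of 3, 4, 6); Row gets 8.
- C → Player II plays c2 (best of 3, 10, 7); Row gets 4.
- D → Player II plays c2 (best of 8, 11, 5); Row gets 9.
- E → Player II plays c1 (best of 7, 5, 5); Row gets 10.
Maximizing over 4, 8, 4, 9, 10, Row chooses E. Subgame-perfect outcome: (E, c1) with payoffs (10, 7).
For the simultaneous game, intersect best replies.
Row's best replies: c1→A; c2→D; c3→E.
Player II's best replies: A→c2; B→c3; C→c2; D→c2; E→c1.
The unique mutual best reply is (D, c2), giving (9, 11).
Sequential outcome (E, c1) differs from the Nash profile (D, c2).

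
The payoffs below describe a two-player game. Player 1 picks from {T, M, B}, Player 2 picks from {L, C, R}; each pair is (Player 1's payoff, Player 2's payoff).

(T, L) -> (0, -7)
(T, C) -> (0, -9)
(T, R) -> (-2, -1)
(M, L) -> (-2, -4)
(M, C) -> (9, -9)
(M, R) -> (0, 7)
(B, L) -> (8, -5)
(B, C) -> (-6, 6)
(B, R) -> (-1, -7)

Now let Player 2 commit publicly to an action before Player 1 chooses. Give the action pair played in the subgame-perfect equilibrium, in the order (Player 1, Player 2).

(M, R)

Work backward from Player 1's decision.
- L: Player 1 compares 0, -2, 8 and picks B; Player 2 would get -5.
- C: Player 1 compares 0, 9, -6 and picks M; Player 2 would get -9.
- R: Player 1 compares -2, 0, -1 and picks M; Player 2 would get 7.
Player 2's induced payoffs are -5, -9, 7, so Player 2 commits to R. Subgame-perfect outcome: (M, R) with payoffs (0, 7).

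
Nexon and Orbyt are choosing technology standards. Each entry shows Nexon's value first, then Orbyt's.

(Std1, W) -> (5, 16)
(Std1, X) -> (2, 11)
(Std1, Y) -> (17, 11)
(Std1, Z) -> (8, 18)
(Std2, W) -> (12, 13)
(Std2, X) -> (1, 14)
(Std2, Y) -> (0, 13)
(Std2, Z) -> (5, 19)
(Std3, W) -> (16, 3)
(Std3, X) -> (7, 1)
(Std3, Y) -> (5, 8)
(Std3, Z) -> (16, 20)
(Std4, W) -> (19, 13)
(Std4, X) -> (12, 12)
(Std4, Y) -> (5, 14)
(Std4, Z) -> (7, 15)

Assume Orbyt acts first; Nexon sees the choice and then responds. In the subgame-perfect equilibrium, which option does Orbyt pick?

Solve by backward induction (Orbyt leads).
- W: BR = Std4, leader payoff 13.
- X: BR = Std4, leader payoff 12.
- Y: BR = Std1, leader payoff 11.
- Z: BR = Std3, leader payoff 20.
Maximizing over 13, 12, 11, 20, Orbyt chooses Z. Subgame-perfect outcome: (Std3, Z) with payoffs (16, 20).

Z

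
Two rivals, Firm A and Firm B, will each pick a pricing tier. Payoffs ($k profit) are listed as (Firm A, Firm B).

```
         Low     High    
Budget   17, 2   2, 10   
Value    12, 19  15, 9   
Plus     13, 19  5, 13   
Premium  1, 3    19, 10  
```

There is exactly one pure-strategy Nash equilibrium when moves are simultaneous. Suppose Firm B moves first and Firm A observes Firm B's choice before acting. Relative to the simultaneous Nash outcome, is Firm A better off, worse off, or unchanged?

unchanged

Work backward from Firm A's decision.
- Low: Firm A compares 17, 12, 13, 1 and picks Budget; Firm B would get 2.
- High: Firm A compares 2, 15, 5, 19 and picks Premium; Firm B would get 10.
Firm B's induced payoffs are 2, 10, so Firm B commits to High. Subgame-perfect outcome: (Premium, High) with payoffs (19, 10).
For the simultaneous game, intersect best replies.
Firm A's best replies: Low→Budget; High→Premium.
Firm B's best replies: Budget→High; Value→Low; Plus→Low; Premium→High.
The unique mutual best reply is (Premium, High), giving (19, 10).
Firm A earns 19 sequentially versus 19 at the Nash outcome: unchanged.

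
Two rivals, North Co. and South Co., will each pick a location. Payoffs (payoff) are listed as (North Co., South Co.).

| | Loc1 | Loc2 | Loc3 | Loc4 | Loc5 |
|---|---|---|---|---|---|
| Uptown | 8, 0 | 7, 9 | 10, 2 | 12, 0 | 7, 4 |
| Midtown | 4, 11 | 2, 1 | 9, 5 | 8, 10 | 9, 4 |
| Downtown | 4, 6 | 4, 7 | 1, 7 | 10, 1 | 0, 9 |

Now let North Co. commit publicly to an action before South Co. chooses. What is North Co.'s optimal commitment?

South Co. best-responds to each possible North Co. move:
- Uptown → South Co. plays Loc2 (best of 0, 9, 2, 0, 4); North Co. gets 7.
- Midtown → South Co. plays Loc1 (best of 11, 1, 5, 10, 4); North Co. gets 4.
- Downtown → South Co. plays Loc5 (best of 6, 7, 7, 1, 9); North Co. gets 0.
Among 7, 4, 0, the best is 7 at Uptown. Subgame-perfect outcome: (Uptown, Loc2) with payoffs (7, 9).

Uptown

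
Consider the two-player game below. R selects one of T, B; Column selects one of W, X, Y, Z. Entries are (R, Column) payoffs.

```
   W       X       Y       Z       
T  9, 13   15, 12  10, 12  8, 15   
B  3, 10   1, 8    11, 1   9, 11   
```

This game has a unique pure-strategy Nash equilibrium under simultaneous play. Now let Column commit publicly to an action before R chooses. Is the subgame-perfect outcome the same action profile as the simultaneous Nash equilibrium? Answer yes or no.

Solve by backward induction (Column leads).
- W: R compares 9, 3 and picks T; Column would get 13.
- X: R compares 15, 1 and picks T; Column would get 12.
- Y: R compares 10, 11 and picks B; Column would get 1.
- Z: R compares 8, 9 and picks B; Column would get 11.
Among 13, 12, 1, 11, the best is 13 at W. Subgame-perfect outcome: (T, W) with payoffs (9, 13).
For the simultaneous game, intersect best replies.
R's best replies: W→T; X→T; Y→B; Z→B.
Column's best replies: T→Z; B→Z.
Only (B, Z) has each player best-responding; Nash payoffs (9, 11).
Sequential outcome (T, W) differs from the Nash profile (B, Z).

no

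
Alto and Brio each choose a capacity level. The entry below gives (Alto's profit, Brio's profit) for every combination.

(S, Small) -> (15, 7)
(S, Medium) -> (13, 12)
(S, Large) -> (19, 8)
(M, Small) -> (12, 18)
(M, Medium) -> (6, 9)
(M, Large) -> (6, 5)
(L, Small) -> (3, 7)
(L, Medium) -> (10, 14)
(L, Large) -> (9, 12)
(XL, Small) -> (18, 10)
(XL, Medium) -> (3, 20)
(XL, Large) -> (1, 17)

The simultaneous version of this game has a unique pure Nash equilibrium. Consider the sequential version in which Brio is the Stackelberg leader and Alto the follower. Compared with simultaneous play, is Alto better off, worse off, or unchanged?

unchanged

Alto best-responds to each possible Brio move:
- Small: Alto compares 15, 12, 3, 18 and picks XL; Brio would get 10.
- Medium: Alto compares 13, 6, 10, 3 and picks S; Brio would get 12.
- Large: Alto compares 19, 6, 9, 1 and picks S; Brio would get 8.
Among 10, 12, 8, the best is 12 at Medium. Subgame-perfect outcome: (S, Medium) with payoffs (13, 12).
Under simultaneous play:
Alto's best replies: Small→XL; Medium→S; Large→S.
Brio's best replies: S→Medium; M→Small; L→Medium; XL→Medium.
Only (S, Medium) has each player best-responding; Nash payoffs (13, 12).
Alto earns 13 sequentially versus 13 at the Nash outcome: unchanged.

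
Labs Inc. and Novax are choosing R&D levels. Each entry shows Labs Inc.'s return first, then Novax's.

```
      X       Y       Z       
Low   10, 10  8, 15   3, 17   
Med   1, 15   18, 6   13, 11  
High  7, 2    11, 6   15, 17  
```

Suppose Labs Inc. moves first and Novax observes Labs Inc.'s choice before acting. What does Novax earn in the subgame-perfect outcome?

17

Work backward from Novax's decision.
- Low: Novax compares 10, 15, 17 and picks Z; Labs Inc. would get 3.
- Med: Novax compares 15, 6, 11 and picks X; Labs Inc. would get 1.
- High: Novax compares 2, 6, 17 and picks Z; Labs Inc. would get 15.
Labs Inc.'s induced payoffs are 3, 1, 15, so Labs Inc. commits to High. Subgame-perfect outcome: (High, Z) with payoffs (15, 17).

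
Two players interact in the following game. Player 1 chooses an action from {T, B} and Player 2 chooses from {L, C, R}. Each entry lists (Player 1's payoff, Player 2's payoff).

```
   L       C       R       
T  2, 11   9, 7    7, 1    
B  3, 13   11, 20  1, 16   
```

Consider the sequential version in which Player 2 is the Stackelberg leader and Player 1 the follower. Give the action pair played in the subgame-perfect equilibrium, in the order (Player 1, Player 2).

Player 1 best-responds to each possible Player 2 move:
- L → Player 1 plays B (best of 2, 3); Player 2 gets 13.
- C → Player 1 plays B (best of 9, 11); Player 2 gets 20.
- R → Player 1 plays T (best of 7, 1); Player 2 gets 1.
Player 2's induced payoffs are 13, 20, 1, so Player 2 commits to C. Subgame-perfect outcome: (B, C) with payoffs (11, 20).

(B, C)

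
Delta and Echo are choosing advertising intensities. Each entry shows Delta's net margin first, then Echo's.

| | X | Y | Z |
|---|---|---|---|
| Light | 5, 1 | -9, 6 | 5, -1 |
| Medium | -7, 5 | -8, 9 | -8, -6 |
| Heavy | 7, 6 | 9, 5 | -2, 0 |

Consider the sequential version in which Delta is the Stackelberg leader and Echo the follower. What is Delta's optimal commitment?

Echo best-responds to each possible Delta move:
- Light: Echo compares 1, 6, -1 and picks Y; Delta would get -9.
- Medium: Echo compares 5, 9, -6 and picks Y; Delta would get -8.
- Heavy: Echo compares 6, 5, 0 and picks X; Delta would get 7.
Delta's induced payoffs are -9, -8, 7, so Delta commits to Heavy. Subgame-perfect outcome: (Heavy, X) with payoffs (7, 6).

Heavy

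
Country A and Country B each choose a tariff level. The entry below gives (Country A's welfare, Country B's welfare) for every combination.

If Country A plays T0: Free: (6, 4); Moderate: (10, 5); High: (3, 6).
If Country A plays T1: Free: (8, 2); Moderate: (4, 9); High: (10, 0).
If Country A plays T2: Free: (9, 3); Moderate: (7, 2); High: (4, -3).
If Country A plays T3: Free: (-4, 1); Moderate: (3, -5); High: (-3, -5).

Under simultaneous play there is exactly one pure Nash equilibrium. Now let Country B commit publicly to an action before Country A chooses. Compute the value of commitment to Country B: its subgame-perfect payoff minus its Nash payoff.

Solve by backward induction (Country B leads).
- Free → Country A plays T2 (best of 6, 8, 9, -4); Country B gets 3.
- Moderate → Country A plays T0 (best of 10, 4, 7, 3); Country B gets 5.
- High → Country A plays T1 (best of 3, 10, 4, -3); Country B gets 0.
Among 3, 5, 0, the best is 5 at Moderate. Subgame-perfect outcome: (T0, Moderate) with payoffs (10, 5).
Under simultaneous play:
Country A's best replies: Free→T2; Moderate→T0; High→T1.
Country B's best replies: T0→High; T1→Moderate; T2→Free; T3→Free.
Only (T2, Free) has each player best-responding; Nash payoffs (9, 3).
Country B's commitment gain: 5 − 3 = 2.

2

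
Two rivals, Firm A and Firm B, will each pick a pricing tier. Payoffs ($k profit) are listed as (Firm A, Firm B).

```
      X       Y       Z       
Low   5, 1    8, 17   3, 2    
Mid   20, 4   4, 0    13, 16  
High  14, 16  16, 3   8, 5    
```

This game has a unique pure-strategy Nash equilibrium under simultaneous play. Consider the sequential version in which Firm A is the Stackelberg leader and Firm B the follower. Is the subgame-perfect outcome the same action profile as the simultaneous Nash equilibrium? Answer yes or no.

Backward induction with Firm A moving first.
- Low: Firm B compares 1, 17, 2 and picks Y; Firm A would get 8.
- Mid: Firm B compares 4, 0, 16 and picks Z; Firm A would get 13.
- High: Firm B compares 16, 3, 5 and picks X; Firm A would get 14.
Firm A's induced payoffs are 8, 13, 14, so Firm A commits to High. Subgame-perfect outcome: (High, X) with payoffs (14, 16).
Now find the simultaneous Nash equilibrium.
Firm A's best replies: X→Mid; Y→High; Z→Mid.
Firm B's best replies: Low→Y; Mid→Z; High→X.
Only (Mid, Z) has each player best-responding; Nash payoffs (13, 16).
Sequential outcome (High, X) differs from the Nash profile (Mid, Z).

no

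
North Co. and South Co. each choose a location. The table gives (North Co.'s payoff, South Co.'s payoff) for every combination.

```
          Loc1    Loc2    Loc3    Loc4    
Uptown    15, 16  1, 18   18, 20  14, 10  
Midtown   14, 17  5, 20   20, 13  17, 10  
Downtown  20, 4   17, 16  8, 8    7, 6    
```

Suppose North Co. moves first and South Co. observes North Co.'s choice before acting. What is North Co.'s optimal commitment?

Solve by backward induction (North Co. leads).
- Uptown: BR = Loc3, leader payoff 18.
- Midtown: BR = Loc2, leader payoff 5.
- Downtown: BR = Loc2, leader payoff 17.
North Co.'s induced payoffs are 18, 5, 17, so North Co. commits to Uptown. Subgame-perfect outcome: (Uptown, Loc3) with payoffs (18, 20).

Uptown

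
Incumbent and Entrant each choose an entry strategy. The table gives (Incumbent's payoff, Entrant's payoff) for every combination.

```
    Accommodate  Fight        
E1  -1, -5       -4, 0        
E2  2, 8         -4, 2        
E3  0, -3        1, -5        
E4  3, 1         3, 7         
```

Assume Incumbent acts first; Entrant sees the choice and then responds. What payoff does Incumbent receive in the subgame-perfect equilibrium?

3

Work backward from Entrant's decision.
- E1 → Entrant plays Fight (best of -5, 0); Incumbent gets -4.
- E2 → Entrant plays Accommodate (best of 8, 2); Incumbent gets 2.
- E3 → Entrant plays Accommodate (best of -3, -5); Incumbent gets 0.
- E4 → Entrant plays Fight (best of 1, 7); Incumbent gets 3.
Maximizing over -4, 2, 0, 3, Incumbent chooses E4. Subgame-perfect outcome: (E4, Fight) with payoffs (3, 7).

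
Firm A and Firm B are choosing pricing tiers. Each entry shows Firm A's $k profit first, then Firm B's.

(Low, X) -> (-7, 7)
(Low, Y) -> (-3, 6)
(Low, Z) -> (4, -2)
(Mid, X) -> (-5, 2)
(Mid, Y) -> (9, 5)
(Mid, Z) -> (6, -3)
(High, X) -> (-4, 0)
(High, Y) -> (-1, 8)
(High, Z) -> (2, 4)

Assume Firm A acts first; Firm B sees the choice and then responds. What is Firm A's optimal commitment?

Mid

Work backward from Firm B's decision.
- Low: Firm B compares 7, 6, -2 and picks X; Firm A would get -7.
- Mid: Firm B compares 2, 5, -3 and picks Y; Firm A would get 9.
- High: Firm B compares 0, 8, 4 and picks Y; Firm A would get -1.
Among -7, 9, -1, the best is 9 at Mid. Subgame-perfect outcome: (Mid, Y) with payoffs (9, 5).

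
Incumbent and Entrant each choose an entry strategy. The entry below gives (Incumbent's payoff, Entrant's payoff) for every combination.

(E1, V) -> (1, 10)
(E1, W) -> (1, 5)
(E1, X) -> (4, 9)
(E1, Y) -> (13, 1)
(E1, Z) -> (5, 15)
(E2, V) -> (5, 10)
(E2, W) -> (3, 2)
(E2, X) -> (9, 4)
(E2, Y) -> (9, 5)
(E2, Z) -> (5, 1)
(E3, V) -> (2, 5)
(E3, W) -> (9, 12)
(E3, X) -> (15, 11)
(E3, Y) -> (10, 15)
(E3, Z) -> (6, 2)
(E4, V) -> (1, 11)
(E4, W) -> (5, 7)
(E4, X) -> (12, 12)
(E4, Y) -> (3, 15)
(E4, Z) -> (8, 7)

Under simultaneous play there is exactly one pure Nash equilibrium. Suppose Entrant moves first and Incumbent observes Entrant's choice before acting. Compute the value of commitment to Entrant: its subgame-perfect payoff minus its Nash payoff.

2

Incumbent best-responds to each possible Entrant move:
- V: BR = E2, leader payoff 10.
- W: BR = E3, leader payoff 12.
- X: BR = E3, leader payoff 11.
- Y: BR = E1, leader payoff 1.
- Z: BR = E4, leader payoff 7.
Entrant's induced payoffs are 10, 12, 11, 1, 7, so Entrant commits to W. Subgame-perfect outcome: (E3, W) with payoffs (9, 12).
Under simultaneous play:
Incumbent's best replies: V→E2; W→E3; X→E3; Y→E1; Z→E4.
Entrant's best replies: E1→Z; E2→V; E3→Y; E4→Y.
The unique mutual best reply is (E2, V), giving (5, 10).
Entrant's commitment gain: 12 − 10 = 2.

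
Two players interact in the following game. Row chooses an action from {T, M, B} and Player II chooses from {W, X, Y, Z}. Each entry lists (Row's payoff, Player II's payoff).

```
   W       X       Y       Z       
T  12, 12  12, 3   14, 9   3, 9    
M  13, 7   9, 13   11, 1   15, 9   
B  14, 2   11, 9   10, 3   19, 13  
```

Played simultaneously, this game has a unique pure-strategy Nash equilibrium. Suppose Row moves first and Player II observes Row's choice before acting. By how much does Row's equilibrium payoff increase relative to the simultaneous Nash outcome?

Player II best-responds to each possible Row move:
- T: BR = W, leader payoff 12.
- M: BR = X, leader payoff 9.
- B: BR = Z, leader payoff 19.
Among 12, 9, 19, the best is 19 at B. Subgame-perfect outcome: (B, Z) with payoffs (19, 13).
For the simultaneous game, intersect best replies.
Row's best replies: W→B; X→T; Y→T; Z→B.
Player II's best replies: T→W; M→X; B→Z.
The unique mutual best reply is (B, Z), giving (19, 13).
Row's commitment gain: 19 − 19 = 0.

0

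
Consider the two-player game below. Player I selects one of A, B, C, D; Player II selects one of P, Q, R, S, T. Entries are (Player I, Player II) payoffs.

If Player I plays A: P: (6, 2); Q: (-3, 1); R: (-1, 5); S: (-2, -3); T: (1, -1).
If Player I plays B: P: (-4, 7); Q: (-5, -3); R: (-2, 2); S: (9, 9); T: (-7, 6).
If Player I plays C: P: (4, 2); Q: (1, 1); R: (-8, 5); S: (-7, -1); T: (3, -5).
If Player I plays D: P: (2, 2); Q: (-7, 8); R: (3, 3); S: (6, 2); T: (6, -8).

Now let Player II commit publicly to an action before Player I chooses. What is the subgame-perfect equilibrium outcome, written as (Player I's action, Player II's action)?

(B, S)

Player I best-responds to each possible Player II move:
- P → Player I plays A (best of 6, -4, 4, 2); Player II gets 2.
- Q → Player I plays C (best of -3, -5, 1, -7); Player II gets 1.
- R → Player I plays D (best of -1, -2, -8, 3); Player II gets 3.
- S → Player I plays B (best of -2, 9, -7, 6); Player II gets 9.
- T → Player I plays D (best of 1, -7, 3, 6); Player II gets -8.
Player II's induced payoffs are 2, 1, 3, 9, -8, so Player II commits to S. Subgame-perfect outcome: (B, S) with payoffs (9, 9).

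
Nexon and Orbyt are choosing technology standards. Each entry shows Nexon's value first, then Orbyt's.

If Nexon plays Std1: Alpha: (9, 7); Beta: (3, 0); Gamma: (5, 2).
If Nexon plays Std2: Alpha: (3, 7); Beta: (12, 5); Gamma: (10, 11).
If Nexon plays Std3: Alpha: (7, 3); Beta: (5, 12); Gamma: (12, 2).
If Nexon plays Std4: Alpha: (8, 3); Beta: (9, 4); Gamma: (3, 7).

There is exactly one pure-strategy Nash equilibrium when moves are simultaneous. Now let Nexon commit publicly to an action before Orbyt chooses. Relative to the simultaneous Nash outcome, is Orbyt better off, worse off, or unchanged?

Orbyt best-responds to each possible Nexon move:
- Std1: Orbyt compares 7, 0, 2 and picks Alpha; Nexon would get 9.
- Std2: Orbyt compares 7, 5, 11 and picks Gamma; Nexon would get 10.
- Std3: Orbyt compares 3, 12, 2 and picks Beta; Nexon would get 5.
- Std4: Orbyt compares 3, 4, 7 and picks Gamma; Nexon would get 3.
Maximizing over 9, 10, 5, 3, Nexon chooses Std2. Subgame-perfect outcome: (Std2, Gamma) with payoffs (10, 11).
Now find the simultaneous Nash equilibrium.
Nexon's best replies: Alpha→Std1; Beta→Std2; Gamma→Std3.
Orbyt's best replies: Std1→Alpha; Std2→Gamma; Std3→Beta; Std4→Gamma.
Only (Std1, Alpha) has each player best-responding; Nash payoffs (9, 7).
Orbyt earns 11 sequentially versus 7 at the Nash outcome: better off.

better off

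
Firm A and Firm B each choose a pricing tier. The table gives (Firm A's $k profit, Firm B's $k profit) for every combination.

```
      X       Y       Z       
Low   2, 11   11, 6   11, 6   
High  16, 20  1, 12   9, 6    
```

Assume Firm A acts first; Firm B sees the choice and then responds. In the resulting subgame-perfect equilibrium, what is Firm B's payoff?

20

Work backward from Firm B's decision.
- Low: BR = X, leader payoff 2.
- High: BR = X, leader payoff 16.
Maximizing over 2, 16, Firm A chooses High. Subgame-perfect outcome: (High, X) with payoffs (16, 20).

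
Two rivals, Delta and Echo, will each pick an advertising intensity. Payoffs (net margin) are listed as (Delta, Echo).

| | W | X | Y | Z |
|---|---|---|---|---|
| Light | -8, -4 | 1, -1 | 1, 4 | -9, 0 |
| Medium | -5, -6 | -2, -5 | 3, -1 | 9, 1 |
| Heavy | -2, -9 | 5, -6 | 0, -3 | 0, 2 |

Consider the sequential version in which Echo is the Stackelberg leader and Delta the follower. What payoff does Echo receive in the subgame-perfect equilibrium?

Backward induction with Echo moving first.
- W → Delta plays Heavy (best of -8, -5, -2); Echo gets -9.
- X → Delta plays Heavy (best of 1, -2, 5); Echo gets -6.
- Y → Delta plays Medium (best of 1, 3, 0); Echo gets -1.
- Z → Delta plays Medium (best of -9, 9, 0); Echo gets 1.
Among -9, -6, -1, 1, the best is 1 at Z. Subgame-perfect outcome: (Medium, Z) with payoffs (9, 1).

1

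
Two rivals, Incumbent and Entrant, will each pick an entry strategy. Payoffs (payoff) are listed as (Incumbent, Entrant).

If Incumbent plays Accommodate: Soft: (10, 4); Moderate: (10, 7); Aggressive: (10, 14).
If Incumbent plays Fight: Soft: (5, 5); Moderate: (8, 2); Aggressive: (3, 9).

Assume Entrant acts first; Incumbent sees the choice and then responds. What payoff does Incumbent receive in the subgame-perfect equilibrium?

10

Backward induction with Entrant moving first.
- Soft: Incumbent compares 10, 5 and picks Accommodate; Entrant would get 4.
- Moderate: Incumbent compares 10, 8 and picks Accommodate; Entrant would get 7.
- Aggressive: Incumbent compares 10, 3 and picks Accommodate; Entrant would get 14.
Maximizing over 4, 7, 14, Entrant chooses Aggressive. Subgame-perfect outcome: (Accommodate, Aggressive) with payoffs (10, 14).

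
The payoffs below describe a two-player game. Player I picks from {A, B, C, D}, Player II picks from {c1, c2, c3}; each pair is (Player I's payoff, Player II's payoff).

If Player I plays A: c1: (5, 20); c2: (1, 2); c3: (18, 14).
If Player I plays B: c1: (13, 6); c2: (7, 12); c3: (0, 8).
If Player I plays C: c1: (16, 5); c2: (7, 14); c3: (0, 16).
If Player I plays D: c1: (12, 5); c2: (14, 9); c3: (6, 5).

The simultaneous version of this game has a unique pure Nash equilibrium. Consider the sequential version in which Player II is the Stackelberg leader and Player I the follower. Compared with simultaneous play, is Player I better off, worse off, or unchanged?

Player I best-responds to each possible Player II move:
- c1: BR = C, leader payoff 5.
- c2: BR = D, leader payoff 9.
- c3: BR = A, leader payoff 14.
Player II's induced payoffs are 5, 9, 14, so Player II commits to c3. Subgame-perfect outcome: (A, c3) with payoffs (18, 14).
Now find the simultaneous Nash equilibrium.
Player I's best replies: c1→C; c2→D; c3→A.
Player II's best replies: A→c1; B→c2; C→c3; D→c2.
The unique mutual best reply is (D, c2), giving (14, 9).
Player I earns 18 sequentially versus 14 at the Nash outcome: better off.

better off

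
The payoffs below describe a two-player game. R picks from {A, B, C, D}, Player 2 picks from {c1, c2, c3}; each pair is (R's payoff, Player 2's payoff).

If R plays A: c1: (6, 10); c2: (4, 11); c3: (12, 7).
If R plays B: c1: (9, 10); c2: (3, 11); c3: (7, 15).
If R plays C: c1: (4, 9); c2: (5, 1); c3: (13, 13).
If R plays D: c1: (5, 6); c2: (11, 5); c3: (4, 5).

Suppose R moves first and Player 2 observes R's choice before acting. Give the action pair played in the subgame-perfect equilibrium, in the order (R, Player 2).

(C, c3)

Work backward from Player 2's decision.
- A: Player 2 compares 10, 11, 7 and picks c2; R would get 4.
- B: Player 2 compares 10, 11, 15 and picks c3; R would get 7.
- C: Player 2 compares 9, 1, 13 and picks c3; R would get 13.
- D: Player 2 compares 6, 5, 5 and picks c1; R would get 5.
Maximizing over 4, 7, 13, 5, R chooses C. Subgame-perfect outcome: (C, c3) with payoffs (13, 13).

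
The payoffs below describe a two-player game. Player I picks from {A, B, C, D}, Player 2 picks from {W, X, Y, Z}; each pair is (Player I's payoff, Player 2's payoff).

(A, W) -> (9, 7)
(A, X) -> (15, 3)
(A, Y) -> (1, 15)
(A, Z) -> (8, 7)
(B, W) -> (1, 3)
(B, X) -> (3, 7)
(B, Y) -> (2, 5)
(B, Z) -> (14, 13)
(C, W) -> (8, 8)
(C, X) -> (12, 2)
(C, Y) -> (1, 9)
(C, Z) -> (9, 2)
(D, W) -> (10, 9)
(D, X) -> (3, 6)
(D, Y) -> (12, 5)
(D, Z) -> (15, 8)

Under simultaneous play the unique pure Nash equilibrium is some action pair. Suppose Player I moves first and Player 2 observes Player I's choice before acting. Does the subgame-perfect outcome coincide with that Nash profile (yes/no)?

Player 2 best-responds to each possible Player I move:
- A: BR = Y, leader payoff 1.
- B: BR = Z, leader payoff 14.
- C: BR = Y, leader payoff 1.
- D: BR = W, leader payoff 10.
Among 1, 14, 1, 10, the best is 14 at B. Subgame-perfect outcome: (B, Z) with payoffs (14, 13).
For the simultaneous game, intersect best replies.
Player I's best replies: W→D; X→A; Y→D; Z→D.
Player 2's best replies: A→Y; B→Z; C→Y; D→W.
Only (D, W) has each player best-responding; Nash payoffs (10, 9).
Sequential outcome (B, Z) differs from the Nash profile (D, W).

no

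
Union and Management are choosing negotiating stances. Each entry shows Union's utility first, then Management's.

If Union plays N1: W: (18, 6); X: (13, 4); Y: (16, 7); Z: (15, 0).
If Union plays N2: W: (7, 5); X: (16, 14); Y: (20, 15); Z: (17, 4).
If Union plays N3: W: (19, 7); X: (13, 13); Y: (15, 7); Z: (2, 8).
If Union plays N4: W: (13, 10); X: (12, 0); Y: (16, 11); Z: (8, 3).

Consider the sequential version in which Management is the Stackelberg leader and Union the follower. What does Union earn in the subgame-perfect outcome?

20

Backward induction with Management moving first.
- W → Union plays N3 (best of 18, 7, 19, 13); Management gets 7.
- X → Union plays N2 (best of 13, 16, 13, 12); Management gets 14.
- Y → Union plays N2 (best of 16, 20, 15, 16); Management gets 15.
- Z → Union plays N2 (best of 15, 17, 2, 8); Management gets 4.
Management's induced payoffs are 7, 14, 15, 4, so Management commits to Y. Subgame-perfect outcome: (N2, Y) with payoffs (20, 15).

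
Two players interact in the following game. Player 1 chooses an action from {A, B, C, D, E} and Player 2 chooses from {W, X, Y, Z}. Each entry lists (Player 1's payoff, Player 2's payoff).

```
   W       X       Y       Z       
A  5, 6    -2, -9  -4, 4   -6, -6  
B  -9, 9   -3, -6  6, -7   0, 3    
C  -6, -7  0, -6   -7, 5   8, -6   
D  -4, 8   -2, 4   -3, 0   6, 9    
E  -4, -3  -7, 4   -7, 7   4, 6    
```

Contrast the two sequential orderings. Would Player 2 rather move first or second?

second

If Player 1 leads: Player 2's best replies are A→W, B→W, C→Y, D→Z, E→Y; Player 1's induced payoffs 5, -9, -7, 6, -7; outcome (D, Z), payoffs (6, 9).
If Player 2 leads: Player 1's best replies are W→A, X→C, Y→B, Z→C; Player 2's induced payoffs 6, -6, -7, -6; outcome (A, W), payoffs (5, 6).
Player 2 gets 6 moving first and 9 moving second, so Player 2 prefers to move second.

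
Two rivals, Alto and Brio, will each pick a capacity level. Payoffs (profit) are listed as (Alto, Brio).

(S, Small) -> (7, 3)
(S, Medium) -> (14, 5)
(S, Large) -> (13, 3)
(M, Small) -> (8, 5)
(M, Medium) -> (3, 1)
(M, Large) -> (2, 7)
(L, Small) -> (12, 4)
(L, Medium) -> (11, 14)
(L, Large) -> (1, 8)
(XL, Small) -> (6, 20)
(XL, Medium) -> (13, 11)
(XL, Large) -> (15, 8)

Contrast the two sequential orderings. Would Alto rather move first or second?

If Alto leads: Brio's best replies are S→Medium, M→Large, L→Medium, XL→Small; Alto's induced payoffs 14, 2, 11, 6; outcome (S, Medium), payoffs (14, 5).
If Brio leads: Alto's best replies are Small→L, Medium→S, Large→XL; Brio's induced payoffs 4, 5, 8; outcome (XL, Large), payoffs (15, 8).
Alto gets 14 moving first and 15 moving second, so Alto prefers to move second.

second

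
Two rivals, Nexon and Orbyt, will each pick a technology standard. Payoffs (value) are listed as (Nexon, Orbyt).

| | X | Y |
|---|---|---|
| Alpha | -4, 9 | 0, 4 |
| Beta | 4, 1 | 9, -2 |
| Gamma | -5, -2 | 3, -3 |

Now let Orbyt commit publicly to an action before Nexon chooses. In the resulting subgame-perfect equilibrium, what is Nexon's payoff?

4

Nexon best-responds to each possible Orbyt move:
- X: Nexon compares -4, 4, -5 and picks Beta; Orbyt would get 1.
- Y: Nexon compares 0, 9, 3 and picks Beta; Orbyt would get -2.
Among 1, -2, the best is 1 at X. Subgame-perfect outcome: (Beta, X) with payoffs (4, 1).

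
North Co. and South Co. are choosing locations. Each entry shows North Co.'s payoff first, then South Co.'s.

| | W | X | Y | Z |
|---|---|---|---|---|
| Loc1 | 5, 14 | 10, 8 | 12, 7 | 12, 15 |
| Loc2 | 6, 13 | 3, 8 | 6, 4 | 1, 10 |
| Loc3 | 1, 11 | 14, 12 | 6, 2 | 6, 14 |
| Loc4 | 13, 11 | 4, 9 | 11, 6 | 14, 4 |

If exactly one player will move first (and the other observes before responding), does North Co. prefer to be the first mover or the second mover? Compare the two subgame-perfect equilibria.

second

If North Co. leads: South Co.'s best replies are Loc1→Z, Loc2→W, Loc3→Z, Loc4→W; North Co.'s induced payoffs 12, 6, 6, 13; outcome (Loc4, W), payoffs (13, 11).
If South Co. leads: North Co.'s best replies are W→Loc4, X→Loc3, Y→Loc1, Z→Loc4; South Co.'s induced payoffs 11, 12, 7, 4; outcome (Loc3, X), payoffs (14, 12).
North Co. gets 13 moving first and 14 moving second, so North Co. prefers to move second.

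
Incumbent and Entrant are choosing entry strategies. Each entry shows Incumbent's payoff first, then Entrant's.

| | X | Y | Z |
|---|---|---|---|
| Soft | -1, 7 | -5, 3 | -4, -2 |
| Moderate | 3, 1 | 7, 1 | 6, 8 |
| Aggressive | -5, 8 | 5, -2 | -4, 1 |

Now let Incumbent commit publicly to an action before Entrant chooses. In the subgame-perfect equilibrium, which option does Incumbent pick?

Moderate

Entrant best-responds to each possible Incumbent move:
- Soft → Entrant plays X (best of 7, 3, -2); Incumbent gets -1.
- Moderate → Entrant plays Z (best of 1, 1, 8); Incumbent gets 6.
- Aggressive → Entrant plays X (best of 8, -2, 1); Incumbent gets -5.
Incumbent's induced payoffs are -1, 6, -5, so Incumbent commits to Moderate. Subgame-perfect outcome: (Moderate, Z) with payoffs (6, 8).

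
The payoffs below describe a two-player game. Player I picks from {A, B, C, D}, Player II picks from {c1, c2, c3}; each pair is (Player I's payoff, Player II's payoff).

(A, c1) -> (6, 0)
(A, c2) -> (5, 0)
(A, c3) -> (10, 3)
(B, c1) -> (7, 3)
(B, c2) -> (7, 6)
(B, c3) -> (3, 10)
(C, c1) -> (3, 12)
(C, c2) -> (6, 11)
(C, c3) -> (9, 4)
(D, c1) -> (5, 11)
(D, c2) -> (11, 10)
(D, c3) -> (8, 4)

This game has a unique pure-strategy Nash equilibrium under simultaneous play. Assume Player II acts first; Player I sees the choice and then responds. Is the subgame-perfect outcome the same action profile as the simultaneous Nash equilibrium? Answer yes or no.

no

Player I best-responds to each possible Player II move:
- c1 → Player I plays B (best of 6, 7, 3, 5); Player II gets 3.
- c2 → Player I plays D (best of 5, 7, 6, 11); Player II gets 10.
- c3 → Player I plays A (best of 10, 3, 9, 8); Player II gets 3.
Player II's induced payoffs are 3, 10, 3, so Player II commits to c2. Subgame-perfect outcome: (D, c2) with payoffs (11, 10).
Now find the simultaneous Nash equilibrium.
Player I's best replies: c1→B; c2→D; c3→A.
Player II's best replies: A→c3; B→c3; C→c1; D→c1.
The unique mutual best reply is (A, c3), giving (10, 3).
Sequential outcome (D, c2) differs from the Nash profile (A, c3).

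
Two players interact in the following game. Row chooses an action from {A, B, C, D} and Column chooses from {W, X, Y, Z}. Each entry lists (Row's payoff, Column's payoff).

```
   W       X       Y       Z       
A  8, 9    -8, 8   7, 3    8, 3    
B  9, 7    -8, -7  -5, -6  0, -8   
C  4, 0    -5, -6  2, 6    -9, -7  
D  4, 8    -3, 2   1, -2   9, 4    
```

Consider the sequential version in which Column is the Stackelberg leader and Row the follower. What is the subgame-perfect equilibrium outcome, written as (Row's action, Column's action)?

(B, W)

Backward induction with Column moving first.
- W → Row plays B (best of 8, 9, 4, 4); Column gets 7.
- X → Row plays D (best of -8, -8, -5, -3); Column gets 2.
- Y → Row plays A (best of 7, -5, 2, 1); Column gets 3.
- Z → Row plays D (best of 8, 0, -9, 9); Column gets 4.
Among 7, 2, 3, 4, the best is 7 at W. Subgame-perfect outcome: (B, W) with payoffs (9, 7).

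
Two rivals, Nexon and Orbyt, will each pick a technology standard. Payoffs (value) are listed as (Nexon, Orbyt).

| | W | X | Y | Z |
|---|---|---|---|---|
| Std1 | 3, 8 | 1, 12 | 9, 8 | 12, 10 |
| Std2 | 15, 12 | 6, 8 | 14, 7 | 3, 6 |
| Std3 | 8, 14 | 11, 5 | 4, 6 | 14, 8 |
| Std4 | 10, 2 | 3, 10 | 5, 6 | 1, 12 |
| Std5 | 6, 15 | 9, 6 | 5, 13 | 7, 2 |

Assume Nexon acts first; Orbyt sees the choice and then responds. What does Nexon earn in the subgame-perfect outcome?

15

Orbyt best-responds to each possible Nexon move:
- Std1 → Orbyt plays X (best of 8, 12, 8, 10); Nexon gets 1.
- Std2 → Orbyt plays W (best of 12, 8, 7, 6); Nexon gets 15.
- Std3 → Orbyt plays W (best of 14, 5, 6, 8); Nexon gets 8.
- Std4 → Orbyt plays Z (best of 2, 10, 6, 12); Nexon gets 1.
- Std5 → Orbyt plays W (best of 15, 6, 13, 2); Nexon gets 6.
Nexon's induced payoffs are 1, 15, 8, 1, 6, so Nexon commits to Std2. Subgame-perfect outcome: (Std2, W) with payoffs (15, 12).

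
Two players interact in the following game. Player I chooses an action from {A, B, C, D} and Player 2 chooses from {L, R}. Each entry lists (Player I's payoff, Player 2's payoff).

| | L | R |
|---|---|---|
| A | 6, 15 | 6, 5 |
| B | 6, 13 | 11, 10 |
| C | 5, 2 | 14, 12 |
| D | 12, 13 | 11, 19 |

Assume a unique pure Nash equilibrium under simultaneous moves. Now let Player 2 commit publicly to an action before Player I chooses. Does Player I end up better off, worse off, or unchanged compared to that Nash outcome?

worse off

Solve by backward induction (Player 2 leads).
- L → Player I plays D (best of 6, 6, 5, 12); Player 2 gets 13.
- R → Player I plays C (best of 6, 11, 14, 11); Player 2 gets 12.
Player 2's induced payoffs are 13, 12, so Player 2 commits to L. Subgame-perfect outcome: (D, L) with payoffs (12, 13).
Under simultaneous play:
Player I's best replies: L→D; R→C.
Player 2's best replies: A→L; B→L; C→R; D→R.
The unique mutual best reply is (C, R), giving (14, 12).
Player I earns 12 sequentially versus 14 at the Nash outcome: worse off.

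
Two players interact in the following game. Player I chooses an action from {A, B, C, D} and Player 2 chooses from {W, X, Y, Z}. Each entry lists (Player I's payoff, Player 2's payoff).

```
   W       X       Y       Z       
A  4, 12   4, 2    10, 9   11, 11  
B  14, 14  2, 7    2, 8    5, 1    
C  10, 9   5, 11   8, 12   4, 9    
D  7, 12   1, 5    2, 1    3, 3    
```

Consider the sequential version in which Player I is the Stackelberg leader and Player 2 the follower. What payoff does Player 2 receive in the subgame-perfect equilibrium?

14

Solve by backward induction (Player I leads).
- A: Player 2 compares 12, 2, 9, 11 and picks W; Player I would get 4.
- B: Player 2 compares 14, 7, 8, 1 and picks W; Player I would get 14.
- C: Player 2 compares 9, 11, 12, 9 and picks Y; Player I would get 8.
- D: Player 2 compares 12, 5, 1, 3 and picks W; Player I would get 7.
Maximizing over 4, 14, 8, 7, Player I chooses B. Subgame-perfect outcome: (B, W) with payoffs (14, 14).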